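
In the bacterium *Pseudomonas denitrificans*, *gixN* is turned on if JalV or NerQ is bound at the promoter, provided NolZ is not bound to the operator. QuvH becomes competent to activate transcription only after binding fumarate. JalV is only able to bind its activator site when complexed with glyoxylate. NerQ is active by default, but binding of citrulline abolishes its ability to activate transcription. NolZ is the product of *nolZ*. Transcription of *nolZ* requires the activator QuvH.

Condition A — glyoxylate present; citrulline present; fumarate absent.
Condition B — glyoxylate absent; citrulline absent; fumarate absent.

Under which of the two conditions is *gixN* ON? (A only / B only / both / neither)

Condition A:
Glyoxylate is present, so JalV is active.
Citrulline is present, so NerQ is inactive.
Fumarate is absent, so QuvH is inactive.
Required activator QuvH is absent, so *nolZ* is not transcribed.
So NolZ is not produced.
Activator JalV is present, so *gixN* is transcribed.
→ *gixN* is ON in A.
Condition B:
Glyoxylate is absent, so JalV is inactive.
Citrulline is absent, so NerQ is active.
Fumarate is absent, so QuvH is inactive.
Required activator QuvH is absent, so *nolZ* is not transcribed.
So NolZ is not produced.
Activator NerQ is present, so *gixN* is transcribed.
→ *gixN* is ON in B.

both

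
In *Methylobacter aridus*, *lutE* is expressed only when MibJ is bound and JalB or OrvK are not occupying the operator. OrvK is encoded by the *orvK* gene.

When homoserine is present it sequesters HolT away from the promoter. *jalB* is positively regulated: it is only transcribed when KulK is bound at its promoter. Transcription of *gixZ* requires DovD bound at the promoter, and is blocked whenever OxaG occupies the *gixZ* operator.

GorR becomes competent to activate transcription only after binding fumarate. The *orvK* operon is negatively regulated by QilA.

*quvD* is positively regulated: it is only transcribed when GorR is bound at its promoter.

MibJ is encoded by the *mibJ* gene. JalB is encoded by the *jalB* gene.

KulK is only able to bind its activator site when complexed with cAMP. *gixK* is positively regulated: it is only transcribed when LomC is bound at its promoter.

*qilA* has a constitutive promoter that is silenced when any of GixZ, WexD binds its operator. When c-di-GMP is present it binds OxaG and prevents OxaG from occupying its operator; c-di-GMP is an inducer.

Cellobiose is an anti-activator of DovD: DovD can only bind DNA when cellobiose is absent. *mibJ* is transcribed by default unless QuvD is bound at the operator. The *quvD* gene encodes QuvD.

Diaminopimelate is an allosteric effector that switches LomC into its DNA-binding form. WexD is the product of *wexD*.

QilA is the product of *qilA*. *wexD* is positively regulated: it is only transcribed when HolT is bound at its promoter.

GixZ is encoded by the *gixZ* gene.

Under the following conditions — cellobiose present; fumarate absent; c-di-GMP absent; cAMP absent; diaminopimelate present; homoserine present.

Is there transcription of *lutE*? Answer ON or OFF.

cAMP is absent, so KulK is inactive.
Required activator KulK is absent, so *jalB* is not transcribed.
So JalB is not produced.
c-di-GMP is absent, so OxaG is active.
Cellobiose is present, so DovD is inactive.
With repressor OxaG bound, *gixZ* is not transcribed.
So GixZ is not produced.
Homoserine is present, so HolT is inactive.
Required activator HolT is absent, so *wexD* is not transcribed.
So WexD is not produced.
With no repressor bound, *qilA* is transcribed.
So QilA is produced and active.
With repressor QilA bound, *orvK* is not transcribed.
So OrvK is not produced.
Fumarate is absent, so GorR is inactive.
Required activator GorR is absent, so *quvD* is not transcribed.
So QuvD is not produced.
With no repressor bound, *mibJ* is transcribed.
So MibJ is produced and active.
No repressor is bound and MibJ is active, so *lutE* is transcribed.

ON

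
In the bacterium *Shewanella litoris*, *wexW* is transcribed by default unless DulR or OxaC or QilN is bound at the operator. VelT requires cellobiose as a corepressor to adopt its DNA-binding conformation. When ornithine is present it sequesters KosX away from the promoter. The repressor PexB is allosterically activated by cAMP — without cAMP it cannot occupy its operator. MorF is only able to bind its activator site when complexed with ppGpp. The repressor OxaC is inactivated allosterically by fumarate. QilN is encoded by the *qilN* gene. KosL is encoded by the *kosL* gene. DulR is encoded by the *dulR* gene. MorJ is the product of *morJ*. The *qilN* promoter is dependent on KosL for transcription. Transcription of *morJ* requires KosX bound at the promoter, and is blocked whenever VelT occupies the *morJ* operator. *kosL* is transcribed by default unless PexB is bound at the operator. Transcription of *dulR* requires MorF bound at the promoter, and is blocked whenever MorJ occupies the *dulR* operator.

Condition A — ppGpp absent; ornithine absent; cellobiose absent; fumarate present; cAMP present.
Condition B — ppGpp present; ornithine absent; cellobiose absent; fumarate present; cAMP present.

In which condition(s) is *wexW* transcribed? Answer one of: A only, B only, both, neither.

Condition A:
ppGpp is absent, so MorF is inactive.
Ornithine is absent, so KosX is active.
Cellobiose is absent, so VelT is inactive.
No repressor is bound and KosX is active, so *morJ* is transcribed.
So MorJ is produced and active.
With repressor MorJ bound, *dulR* is not transcribed.
So DulR is not produced.
Fumarate is present, so OxaC is inactive.
cAMP is present, so PexB is active.
With repressor PexB bound, *kosL* is not transcribed.
So KosL is not produced.
Required activator KosL is absent, so *qilN* is not transcribed.
So QilN is not produced.
With no repressor bound, *wexW* is transcribed.
→ *wexW* is ON in A.
Condition B:
ppGpp is present, so MorF is active.
Ornithine is absent, so KosX is active.
Cellobiose is absent, so VelT is inactive.
No repressor is bound and KosX is active, so *morJ* is transcribed.
So MorJ is produced and active.
With repressor MorJ bound, *dulR* is not transcribed.
So DulR is not produced.
Fumarate is present, so OxaC is inactive.
cAMP is present, so PexB is active.
With repressor PexB bound, *kosL* is not transcribed.
So KosL is not produced.
Required activator KosL is absent, so *qilN* is not transcribed.
So QilN is not produced.
With no repressor bound, *wexW* is transcribed.
→ *wexW* is ON in B.

both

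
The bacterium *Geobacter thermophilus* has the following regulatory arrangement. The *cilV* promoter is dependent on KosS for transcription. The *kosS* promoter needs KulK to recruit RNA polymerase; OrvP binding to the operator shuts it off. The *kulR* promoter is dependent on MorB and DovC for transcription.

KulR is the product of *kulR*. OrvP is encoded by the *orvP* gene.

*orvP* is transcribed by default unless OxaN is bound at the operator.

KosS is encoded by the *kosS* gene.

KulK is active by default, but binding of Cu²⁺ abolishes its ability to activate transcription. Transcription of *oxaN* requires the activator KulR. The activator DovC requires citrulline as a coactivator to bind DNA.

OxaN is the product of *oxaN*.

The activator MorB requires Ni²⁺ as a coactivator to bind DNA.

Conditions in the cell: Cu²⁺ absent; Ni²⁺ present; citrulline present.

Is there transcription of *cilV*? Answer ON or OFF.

ON

Ni²⁺ is present, so MorB is active.
Citrulline is present, so DovC is active.
No repressor is bound and MorB and DovC are active, so *kulR* is transcribed.
So KulR is produced and active.
No repressor is bound and KulR is active, so *oxaN* is transcribed.
So OxaN is produced and active.
With repressor OxaN bound, *orvP* is not transcribed.
So OrvP is not produced.
Cu²⁺ is absent, so KulK is active.
No repressor is bound and KulK is active, so *kosS* is transcribed.
So KosS is produced and active.
No repressor is bound and KosS is active, so *cilV* is transcribed.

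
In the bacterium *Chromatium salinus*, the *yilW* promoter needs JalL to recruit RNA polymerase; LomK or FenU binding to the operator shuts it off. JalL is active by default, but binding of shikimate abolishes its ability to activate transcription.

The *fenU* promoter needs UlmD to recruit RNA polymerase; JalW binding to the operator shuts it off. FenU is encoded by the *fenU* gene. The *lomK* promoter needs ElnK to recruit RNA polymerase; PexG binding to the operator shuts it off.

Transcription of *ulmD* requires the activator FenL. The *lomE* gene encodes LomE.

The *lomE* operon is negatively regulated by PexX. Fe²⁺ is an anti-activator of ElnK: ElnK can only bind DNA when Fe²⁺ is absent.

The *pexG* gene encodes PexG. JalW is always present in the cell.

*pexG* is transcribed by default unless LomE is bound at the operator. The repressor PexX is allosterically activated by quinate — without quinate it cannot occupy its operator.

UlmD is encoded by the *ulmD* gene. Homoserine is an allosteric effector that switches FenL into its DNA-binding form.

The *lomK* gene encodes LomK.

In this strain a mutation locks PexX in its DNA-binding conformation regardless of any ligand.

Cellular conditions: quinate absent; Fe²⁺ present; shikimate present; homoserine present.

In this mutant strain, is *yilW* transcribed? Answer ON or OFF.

OFF

PexX is constitutively active in this strain.
With repressor PexX bound, *lomE* is not transcribed.
So LomE is not produced.
With no repressor bound, *pexG* is transcribed.
So PexG is produced and active.
Fe²⁺ is present, so ElnK is inactive.
With repressor PexG bound, *lomK* is not transcribed.
So LomK is not produced.
Shikimate is present, so JalL is inactive.
Homoserine is present, so FenL is active.
No repressor is bound and FenL is active, so *ulmD* is transcribed.
So UlmD is produced and active.
JalW is produced constitutively and is active.
With repressor JalW bound, *fenU* is not transcribed.
So FenU is not produced.
Required activator JalL is absent, so *yilW* is not transcribed.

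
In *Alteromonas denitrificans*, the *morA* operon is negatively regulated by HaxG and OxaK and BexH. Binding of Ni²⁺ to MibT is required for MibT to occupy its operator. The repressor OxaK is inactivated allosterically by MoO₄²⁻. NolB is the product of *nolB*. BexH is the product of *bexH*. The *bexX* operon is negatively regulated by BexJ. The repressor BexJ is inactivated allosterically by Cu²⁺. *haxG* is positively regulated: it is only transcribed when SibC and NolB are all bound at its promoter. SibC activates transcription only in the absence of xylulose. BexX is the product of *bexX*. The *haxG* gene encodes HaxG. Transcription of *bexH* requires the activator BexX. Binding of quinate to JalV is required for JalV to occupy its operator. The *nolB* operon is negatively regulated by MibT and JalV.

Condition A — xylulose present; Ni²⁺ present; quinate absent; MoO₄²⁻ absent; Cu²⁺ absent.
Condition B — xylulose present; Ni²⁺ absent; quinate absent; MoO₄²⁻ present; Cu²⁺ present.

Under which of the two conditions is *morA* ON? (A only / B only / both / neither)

neither

Condition A:
Xylulose is present, so SibC is inactive.
Ni²⁺ is present, so MibT is active.
Quinate is absent, so JalV is inactive.
With repressor MibT bound, *nolB* is not transcribed.
So NolB is not produced.
Required activator SibC is absent, so *haxG* is not transcribed.
So HaxG is not produced.
MoO₄²⁻ is absent, so OxaK is active.
Cu²⁺ is absent, so BexJ is active.
With repressor BexJ bound, *bexX* is not transcribed.
So BexX is not produced.
Required activator BexX is absent, so *bexH* is not transcribed.
So BexH is not produced.
With repressor OxaK bound, *morA* is not transcribed.
→ *morA* is OFF in A.
Condition B:
Xylulose is present, so SibC is inactive.
Ni²⁺ is absent, so MibT is inactive.
Quinate is absent, so JalV is inactive.
With no repressor bound, *nolB* is transcribed.
So NolB is produced and active.
Required activator SibC is absent, so *haxG* is not transcribed.
So HaxG is not produced.
MoO₄²⁻ is present, so OxaK is inactive.
Cu²⁺ is present, so BexJ is inactive.
With no repressor bound, *bexX* is transcribed.
So BexX is produced and active.
No repressor is bound and BexX is active, so *bexH* is transcribed.
So BexH is produced and active.
With repressor BexH bound, *morA* is not transcribed.
→ *morA* is OFF in B.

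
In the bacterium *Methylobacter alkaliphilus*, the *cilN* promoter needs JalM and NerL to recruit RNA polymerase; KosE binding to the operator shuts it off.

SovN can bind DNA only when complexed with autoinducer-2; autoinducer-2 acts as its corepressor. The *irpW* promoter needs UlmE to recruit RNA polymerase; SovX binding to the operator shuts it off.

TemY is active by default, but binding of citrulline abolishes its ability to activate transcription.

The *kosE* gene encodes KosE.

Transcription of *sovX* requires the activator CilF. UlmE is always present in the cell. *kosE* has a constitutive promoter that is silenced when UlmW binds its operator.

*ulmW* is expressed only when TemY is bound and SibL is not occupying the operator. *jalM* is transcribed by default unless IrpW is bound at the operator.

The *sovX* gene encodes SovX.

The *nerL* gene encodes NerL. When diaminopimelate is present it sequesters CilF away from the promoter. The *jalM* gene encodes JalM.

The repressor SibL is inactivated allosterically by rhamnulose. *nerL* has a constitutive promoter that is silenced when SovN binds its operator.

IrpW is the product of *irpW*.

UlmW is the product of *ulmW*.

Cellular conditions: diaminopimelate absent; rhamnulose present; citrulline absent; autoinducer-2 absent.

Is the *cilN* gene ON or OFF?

ON

UlmE is produced constitutively and is active.
Diaminopimelate is absent, so CilF is active.
No repressor is bound and CilF is active, so *sovX* is transcribed.
So SovX is produced and active.
With repressor SovX bound, *irpW* is not transcribed.
So IrpW is not produced.
With no repressor bound, *jalM* is transcribed.
So JalM is produced and active.
Autoinducer-2 is absent, so SovN is inactive.
With no repressor bound, *nerL* is transcribed.
So NerL is produced and active.
Citrulline is absent, so TemY is active.
Rhamnulose is present, so SibL is inactive.
No repressor is bound and TemY is active, so *ulmW* is transcribed.
So UlmW is produced and active.
With repressor UlmW bound, *kosE* is not transcribed.
So KosE is not produced.
No repressor is bound and JalM and NerL are active, so *cilN* is transcribed.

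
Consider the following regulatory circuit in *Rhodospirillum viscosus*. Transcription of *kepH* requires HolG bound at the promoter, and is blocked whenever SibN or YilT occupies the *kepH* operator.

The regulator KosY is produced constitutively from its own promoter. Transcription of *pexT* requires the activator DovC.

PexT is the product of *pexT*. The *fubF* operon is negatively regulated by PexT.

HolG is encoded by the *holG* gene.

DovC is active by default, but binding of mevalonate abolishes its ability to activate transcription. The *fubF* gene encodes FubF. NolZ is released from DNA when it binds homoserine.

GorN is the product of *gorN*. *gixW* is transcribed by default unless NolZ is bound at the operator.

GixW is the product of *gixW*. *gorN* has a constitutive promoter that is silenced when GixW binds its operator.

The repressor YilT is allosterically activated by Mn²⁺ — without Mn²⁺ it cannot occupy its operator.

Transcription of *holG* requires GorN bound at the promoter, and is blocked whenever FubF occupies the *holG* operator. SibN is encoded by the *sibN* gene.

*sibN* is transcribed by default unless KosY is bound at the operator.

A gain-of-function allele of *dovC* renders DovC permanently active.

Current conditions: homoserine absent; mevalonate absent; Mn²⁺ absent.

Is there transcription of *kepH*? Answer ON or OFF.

DovC is constitutively active in this strain.
No repressor is bound and DovC is active, so *pexT* is transcribed.
So PexT is produced and active.
With repressor PexT bound, *fubF* is not transcribed.
So FubF is not produced.
Homoserine is absent, so NolZ is active.
With repressor NolZ bound, *gixW* is not transcribed.
So GixW is not produced.
With no repressor bound, *gorN* is transcribed.
So GorN is produced and active.
No repressor is bound and GorN is active, so *holG* is transcribed.
So HolG is produced and active.
KosY is produced constitutively and is active.
With repressor KosY bound, *sibN* is not transcribed.
So SibN is not produced.
Mn²⁺ is absent, so YilT is inactive.
No repressor is bound and HolG is active, so *kepH* is transcribed.

ON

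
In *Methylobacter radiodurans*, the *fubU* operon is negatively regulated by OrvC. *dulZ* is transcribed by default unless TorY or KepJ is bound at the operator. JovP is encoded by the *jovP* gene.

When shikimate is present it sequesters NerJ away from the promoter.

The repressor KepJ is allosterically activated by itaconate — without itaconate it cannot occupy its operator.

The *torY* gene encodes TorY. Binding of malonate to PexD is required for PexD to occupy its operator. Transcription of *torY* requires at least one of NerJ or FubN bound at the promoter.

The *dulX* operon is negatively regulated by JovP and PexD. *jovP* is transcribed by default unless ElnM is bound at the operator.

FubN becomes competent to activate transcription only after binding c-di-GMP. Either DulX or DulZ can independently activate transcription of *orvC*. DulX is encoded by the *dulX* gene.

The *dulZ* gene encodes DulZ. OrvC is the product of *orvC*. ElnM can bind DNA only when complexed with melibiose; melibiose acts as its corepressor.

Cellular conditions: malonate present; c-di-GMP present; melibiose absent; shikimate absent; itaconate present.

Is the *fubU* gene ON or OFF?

Melibiose is absent, so ElnM is inactive.
With no repressor bound, *jovP* is transcribed.
So JovP is produced and active.
Malonate is present, so PexD is active.
With repressor JovP bound, *dulX* is not transcribed.
So DulX is not produced.
Shikimate is absent, so NerJ is active.
c-di-GMP is present, so FubN is active.
Activator NerJ is present, so *torY* is transcribed.
So TorY is produced and active.
Itaconate is present, so KepJ is active.
With repressor TorY bound, *dulZ* is not transcribed.
So DulZ is not produced.
No activator is available at the *orvC* promoter, so *orvC* is not transcribed.
So OrvC is not produced.
With no repressor bound, *fubU* is transcribed.

ON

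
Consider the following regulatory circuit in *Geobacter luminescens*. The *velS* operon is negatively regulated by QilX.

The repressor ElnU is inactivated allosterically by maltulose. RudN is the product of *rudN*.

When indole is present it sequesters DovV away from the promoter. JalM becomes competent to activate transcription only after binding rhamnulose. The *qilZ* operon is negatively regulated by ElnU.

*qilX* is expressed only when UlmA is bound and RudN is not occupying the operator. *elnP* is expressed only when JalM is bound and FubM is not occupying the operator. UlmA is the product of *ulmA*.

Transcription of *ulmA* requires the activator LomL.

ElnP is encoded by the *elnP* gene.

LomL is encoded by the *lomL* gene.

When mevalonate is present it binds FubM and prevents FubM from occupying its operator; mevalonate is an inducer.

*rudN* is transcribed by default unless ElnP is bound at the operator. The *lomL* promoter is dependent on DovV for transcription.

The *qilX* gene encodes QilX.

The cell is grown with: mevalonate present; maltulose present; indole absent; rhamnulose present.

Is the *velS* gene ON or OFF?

Indole is absent, so DovV is active.
No repressor is bound and DovV is active, so *lomL* is transcribed.
So LomL is produced and active.
No repressor is bound and LomL is active, so *ulmA* is transcribed.
So UlmA is produced and active.
Rhamnulose is present, so JalM is active.
Mevalonate is present, so FubM is inactive.
No repressor is bound and JalM is active, so *elnP* is transcribed.
So ElnP is produced and active.
With repressor ElnP bound, *rudN* is not transcribed.
So RudN is not produced.
No repressor is bound and UlmA is active, so *qilX* is transcribed.
So QilX is produced and active.
With repressor QilX bound, *velS* is not transcribed.

OFF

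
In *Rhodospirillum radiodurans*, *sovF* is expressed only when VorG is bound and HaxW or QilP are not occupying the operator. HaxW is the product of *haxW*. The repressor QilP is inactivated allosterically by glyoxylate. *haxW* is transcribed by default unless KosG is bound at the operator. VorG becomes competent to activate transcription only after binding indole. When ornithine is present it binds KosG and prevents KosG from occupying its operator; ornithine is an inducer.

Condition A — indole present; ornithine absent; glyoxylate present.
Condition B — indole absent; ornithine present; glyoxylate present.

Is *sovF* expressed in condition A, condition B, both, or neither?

Condition A:
Indole is present, so VorG is active.
Ornithine is absent, so KosG is active.
With repressor KosG bound, *haxW* is not transcribed.
So HaxW is not produced.
Glyoxylate is present, so QilP is inactive.
No repressor is bound and VorG is active, so *sovF* is transcribed.
→ *sovF* is ON in A.
Condition B:
Indole is absent, so VorG is inactive.
Ornithine is present, so KosG is inactive.
With no repressor bound, *haxW* is transcribed.
So HaxW is produced and active.
Glyoxylate is present, so QilP is inactive.
With repressor HaxW bound, *sovF* is not transcribed.
→ *sovF* is OFF in B.

A only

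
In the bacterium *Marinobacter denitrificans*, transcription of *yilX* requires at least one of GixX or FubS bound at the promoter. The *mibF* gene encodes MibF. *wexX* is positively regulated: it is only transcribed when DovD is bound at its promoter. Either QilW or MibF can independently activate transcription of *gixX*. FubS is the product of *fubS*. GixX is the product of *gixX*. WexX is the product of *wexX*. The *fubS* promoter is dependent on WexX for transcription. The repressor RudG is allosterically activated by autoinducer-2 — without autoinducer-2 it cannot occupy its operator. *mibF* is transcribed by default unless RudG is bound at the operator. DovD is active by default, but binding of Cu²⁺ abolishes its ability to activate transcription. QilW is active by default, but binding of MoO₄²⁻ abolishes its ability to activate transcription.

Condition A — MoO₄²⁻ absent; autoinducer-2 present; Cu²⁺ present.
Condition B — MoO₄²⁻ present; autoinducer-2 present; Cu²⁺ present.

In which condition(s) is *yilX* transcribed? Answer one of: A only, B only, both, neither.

A only

Condition A:
MoO₄²⁻ is absent, so QilW is active.
Autoinducer-2 is present, so RudG is active.
With repressor RudG bound, *mibF* is not transcribed.
So MibF is not produced.
Activator QilW is present, so *gixX* is transcribed.
So GixX is produced and active.
Cu²⁺ is present, so DovD is inactive.
Required activator DovD is absent, so *wexX* is not transcribed.
So WexX is not produced.
Required activator WexX is absent, so *fubS* is not transcribed.
So FubS is not produced.
Activator GixX is present, so *yilX* is transcribed.
→ *yilX* is ON in A.
Condition B:
MoO₄²⁻ is present, so QilW is inactive.
Autoinducer-2 is present, so RudG is active.
With repressor RudG bound, *mibF* is not transcribed.
So MibF is not produced.
No activator is available at the *gixX* promoter, so *gixX* is not transcribed.
So GixX is not produced.
Cu²⁺ is present, so DovD is inactive.
Required activator DovD is absent, so *wexX* is not transcribed.
So WexX is not produced.
Required activator WexX is absent, so *fubS* is not transcribed.
So FubS is not produced.
No activator is available at the *yilX* promoter, so *yilX* is not transcribed.
→ *yilX* is OFF in B.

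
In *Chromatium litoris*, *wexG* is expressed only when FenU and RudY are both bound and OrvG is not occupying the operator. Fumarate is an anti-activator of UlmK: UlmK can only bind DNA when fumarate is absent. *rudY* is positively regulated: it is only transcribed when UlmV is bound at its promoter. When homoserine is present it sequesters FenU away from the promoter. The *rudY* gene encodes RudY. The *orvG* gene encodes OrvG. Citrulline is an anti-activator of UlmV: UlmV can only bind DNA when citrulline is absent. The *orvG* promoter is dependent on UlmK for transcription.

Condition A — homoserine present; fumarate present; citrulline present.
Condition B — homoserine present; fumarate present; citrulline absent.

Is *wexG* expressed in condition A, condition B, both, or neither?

Condition A:
Homoserine is present, so FenU is inactive.
Fumarate is present, so UlmK is inactive.
Required activator UlmK is absent, so *orvG* is not transcribed.
So OrvG is not produced.
Citrulline is present, so UlmV is inactive.
Required activator UlmV is absent, so *rudY* is not transcribed.
So RudY is not produced.
Required activator FenU is absent, so *wexG* is not transcribed.
→ *wexG* is OFF in A.
Condition B:
Homoserine is present, so FenU is inactive.
Fumarate is present, so UlmK is inactive.
Required activator UlmK is absent, so *orvG* is not transcribed.
So OrvG is not produced.
Citrulline is absent, so UlmV is active.
No repressor is bound and UlmV is active, so *rudY* is transcribed.
So RudY is produced and active.
Required activator FenU is absent, so *wexG* is not transcribed.
→ *wexG* is OFF in B.

neither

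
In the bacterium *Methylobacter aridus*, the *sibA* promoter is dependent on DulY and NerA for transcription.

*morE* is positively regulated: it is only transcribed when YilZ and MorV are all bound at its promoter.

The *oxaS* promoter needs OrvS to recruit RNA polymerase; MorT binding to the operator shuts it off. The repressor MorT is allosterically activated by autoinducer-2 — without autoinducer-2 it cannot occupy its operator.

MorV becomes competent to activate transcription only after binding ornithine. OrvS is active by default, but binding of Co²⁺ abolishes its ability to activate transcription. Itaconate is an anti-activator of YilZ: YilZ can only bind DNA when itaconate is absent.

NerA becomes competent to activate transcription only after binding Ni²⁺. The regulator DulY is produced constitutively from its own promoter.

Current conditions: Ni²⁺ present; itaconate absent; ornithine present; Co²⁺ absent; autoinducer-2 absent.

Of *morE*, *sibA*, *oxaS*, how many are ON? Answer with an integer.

3

Itaconate is absent, so YilZ is active.
Ornithine is present, so MorV is active.
No repressor is bound and YilZ and MorV are active, so *morE* is transcribed.
→ *morE* is ON.
DulY is produced constitutively and is active.
Ni²⁺ is present, so NerA is active.
No repressor is bound and DulY and NerA are active, so *sibA* is transcribed.
→ *sibA* is ON.
Co²⁺ is absent, so OrvS is active.
Autoinducer-2 is absent, so MorT is inactive.
No repressor is bound and OrvS is active, so *oxaS* is transcribed.
→ *oxaS* is ON.
3 of the 3 genes are transcribed.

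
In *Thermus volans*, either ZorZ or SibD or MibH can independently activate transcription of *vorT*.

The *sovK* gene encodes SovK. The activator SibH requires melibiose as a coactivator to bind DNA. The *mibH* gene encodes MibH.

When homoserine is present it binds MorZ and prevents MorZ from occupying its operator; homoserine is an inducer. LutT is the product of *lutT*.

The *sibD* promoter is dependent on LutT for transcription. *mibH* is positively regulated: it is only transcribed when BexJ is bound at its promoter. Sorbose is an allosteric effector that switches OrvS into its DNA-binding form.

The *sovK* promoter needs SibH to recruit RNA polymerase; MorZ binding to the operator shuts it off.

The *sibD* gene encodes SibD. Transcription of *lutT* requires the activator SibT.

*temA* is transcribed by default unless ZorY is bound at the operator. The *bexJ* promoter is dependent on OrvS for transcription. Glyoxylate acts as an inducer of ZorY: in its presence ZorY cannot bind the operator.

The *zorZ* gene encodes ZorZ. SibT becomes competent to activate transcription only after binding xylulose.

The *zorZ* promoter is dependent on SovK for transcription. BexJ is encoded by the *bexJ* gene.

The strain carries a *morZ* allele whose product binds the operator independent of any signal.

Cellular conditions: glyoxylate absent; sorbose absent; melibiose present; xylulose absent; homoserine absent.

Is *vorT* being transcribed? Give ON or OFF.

OFF

Melibiose is present, so SibH is active.
MorZ is constitutively active in this strain.
With repressor MorZ bound, *sovK* is not transcribed.
So SovK is not produced.
Required activator SovK is absent, so *zorZ* is not transcribed.
So ZorZ is not produced.
Xylulose is absent, so SibT is inactive.
Required activator SibT is absent, so *lutT* is not transcribed.
So LutT is not produced.
Required activator LutT is absent, so *sibD* is not transcribed.
So SibD is not produced.
Sorbose is absent, so OrvS is inactive.
Required activator OrvS is absent, so *bexJ* is not transcribed.
So BexJ is not produced.
Required activator BexJ is absent, so *mibH* is not transcribed.
So MibH is not produced.
No activator is available at the *vorT* promoter, so *vorT* is not transcribed.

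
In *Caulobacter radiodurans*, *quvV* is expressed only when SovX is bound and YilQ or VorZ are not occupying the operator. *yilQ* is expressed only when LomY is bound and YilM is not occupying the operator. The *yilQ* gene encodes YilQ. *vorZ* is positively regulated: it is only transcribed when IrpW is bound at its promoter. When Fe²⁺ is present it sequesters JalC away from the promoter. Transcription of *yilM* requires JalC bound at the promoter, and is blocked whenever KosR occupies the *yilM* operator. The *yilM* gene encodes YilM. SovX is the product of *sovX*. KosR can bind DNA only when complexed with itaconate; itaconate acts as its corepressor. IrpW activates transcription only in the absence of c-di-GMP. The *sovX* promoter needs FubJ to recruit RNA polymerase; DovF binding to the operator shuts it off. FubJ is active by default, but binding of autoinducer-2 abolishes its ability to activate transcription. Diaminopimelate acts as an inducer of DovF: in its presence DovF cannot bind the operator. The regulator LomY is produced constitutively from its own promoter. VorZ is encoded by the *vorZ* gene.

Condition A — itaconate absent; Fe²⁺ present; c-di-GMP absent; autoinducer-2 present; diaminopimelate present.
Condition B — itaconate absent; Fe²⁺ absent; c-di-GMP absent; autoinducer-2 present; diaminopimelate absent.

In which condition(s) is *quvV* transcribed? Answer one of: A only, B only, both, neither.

neither

Condition A:
Itaconate is absent, so KosR is inactive.
Fe²⁺ is present, so JalC is inactive.
Required activator JalC is absent, so *yilM* is not transcribed.
So YilM is not produced.
LomY is produced constitutively and is active.
No repressor is bound and LomY is active, so *yilQ* is transcribed.
So YilQ is produced and active.
c-di-GMP is absent, so IrpW is active.
No repressor is bound and IrpW is active, so *vorZ* is transcribed.
So VorZ is produced and active.
Autoinducer-2 is present, so FubJ is inactive.
Diaminopimelate is present, so DovF is inactive.
Required activator FubJ is absent, so *sovX* is not transcribed.
So SovX is not produced.
With repressor YilQ bound, *quvV* is not transcribed.
→ *quvV* is OFF in A.
Condition B:
Itaconate is absent, so KosR is inactive.
Fe²⁺ is absent, so JalC is active.
No repressor is bound and JalC is active, so *yilM* is transcribed.
So YilM is produced and active.
LomY is produced constitutively and is active.
With repressor YilM bound, *yilQ* is not transcribed.
So YilQ is not produced.
c-di-GMP is absent, so IrpW is active.
No repressor is bound and IrpW is active, so *vorZ* is transcribed.
So VorZ is produced and active.
Autoinducer-2 is present, so FubJ is inactive.
Diaminopimelate is absent, so DovF is active.
With repressor DovF bound, *sovX* is not transcribed.
So SovX is not produced.
With repressor VorZ bound, *quvV* is not transcribed.
→ *quvV* is OFF in B.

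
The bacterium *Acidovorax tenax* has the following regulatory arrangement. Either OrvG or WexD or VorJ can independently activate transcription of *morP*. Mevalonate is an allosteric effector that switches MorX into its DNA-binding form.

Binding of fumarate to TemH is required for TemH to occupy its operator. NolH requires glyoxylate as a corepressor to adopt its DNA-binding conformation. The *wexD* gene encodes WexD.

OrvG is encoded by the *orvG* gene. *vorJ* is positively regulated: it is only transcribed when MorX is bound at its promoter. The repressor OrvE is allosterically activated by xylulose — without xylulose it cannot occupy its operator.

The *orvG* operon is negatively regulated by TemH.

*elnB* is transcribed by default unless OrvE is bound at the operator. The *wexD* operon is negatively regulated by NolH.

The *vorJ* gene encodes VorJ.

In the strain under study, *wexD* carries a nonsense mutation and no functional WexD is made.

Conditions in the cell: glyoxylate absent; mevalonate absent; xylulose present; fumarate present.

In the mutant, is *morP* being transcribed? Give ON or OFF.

Fumarate is present, so TemH is active.
With repressor TemH bound, *orvG* is not transcribed.
So OrvG is not produced.
WexD is non-functional in this strain, so it has no effect.
Mevalonate is absent, so MorX is inactive.
Required activator MorX is absent, so *vorJ* is not transcribed.
So VorJ is not produced.
No activator is available at the *morP* promoter, so *morP* is not transcribed.

OFF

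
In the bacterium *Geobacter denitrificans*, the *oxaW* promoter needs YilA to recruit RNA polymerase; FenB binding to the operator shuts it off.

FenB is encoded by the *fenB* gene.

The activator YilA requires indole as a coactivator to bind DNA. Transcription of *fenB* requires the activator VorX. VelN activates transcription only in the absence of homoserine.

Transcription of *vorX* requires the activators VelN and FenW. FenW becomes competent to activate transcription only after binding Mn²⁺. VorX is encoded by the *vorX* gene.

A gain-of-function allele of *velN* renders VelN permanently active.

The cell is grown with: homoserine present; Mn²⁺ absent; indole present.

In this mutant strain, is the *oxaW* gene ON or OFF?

Indole is present, so YilA is active.
VelN is constitutively active in this strain.
Mn²⁺ is absent, so FenW is inactive.
Required activator FenW is absent, so *vorX* is not transcribed.
So VorX is not produced.
Required activator VorX is absent, so *fenB* is not transcribed.
So FenB is not produced.
No repressor is bound and YilA is active, so *oxaW* is transcribed.

ON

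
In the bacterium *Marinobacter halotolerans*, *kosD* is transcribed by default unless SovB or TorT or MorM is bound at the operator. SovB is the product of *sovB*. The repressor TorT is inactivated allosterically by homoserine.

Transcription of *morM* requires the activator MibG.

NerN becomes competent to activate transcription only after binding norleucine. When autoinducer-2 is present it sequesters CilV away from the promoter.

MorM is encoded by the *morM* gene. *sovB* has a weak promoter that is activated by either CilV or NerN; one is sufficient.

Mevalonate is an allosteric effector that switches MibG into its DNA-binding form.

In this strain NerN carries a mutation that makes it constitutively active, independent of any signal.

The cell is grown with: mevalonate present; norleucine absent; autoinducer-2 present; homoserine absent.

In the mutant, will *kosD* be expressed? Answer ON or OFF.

Autoinducer-2 is present, so CilV is inactive.
NerN is constitutively active in this strain.
Activator NerN is present, so *sovB* is transcribed.
So SovB is produced and active.
Homoserine is absent, so TorT is active.
Mevalonate is present, so MibG is active.
No repressor is bound and MibG is active, so *morM* is transcribed.
So MorM is produced and active.
With repressor SovB bound, *kosD* is not transcribed.

OFF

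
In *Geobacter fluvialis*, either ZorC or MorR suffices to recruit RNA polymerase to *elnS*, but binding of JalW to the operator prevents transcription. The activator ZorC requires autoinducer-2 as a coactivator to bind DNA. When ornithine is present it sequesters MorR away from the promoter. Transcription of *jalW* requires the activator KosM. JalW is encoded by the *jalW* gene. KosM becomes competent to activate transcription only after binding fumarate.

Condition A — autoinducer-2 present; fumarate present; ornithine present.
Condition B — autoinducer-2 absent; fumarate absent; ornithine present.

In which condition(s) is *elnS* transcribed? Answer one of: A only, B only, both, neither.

Condition A:
Autoinducer-2 is present, so ZorC is active.
Fumarate is present, so KosM is active.
No repressor is bound and KosM is active, so *jalW* is transcribed.
So JalW is produced and active.
Ornithine is present, so MorR is inactive.
With repressor JalW bound, *elnS* is not transcribed.
→ *elnS* is OFF in A.
Condition B:
Autoinducer-2 is absent, so ZorC is inactive.
Fumarate is absent, so KosM is inactive.
Required activator KosM is absent, so *jalW* is not transcribed.
So JalW is not produced.
Ornithine is present, so MorR is inactive.
No activator is available at the *elnS* promoter, so *elnS* is not transcribed.
→ *elnS* is OFF in B.

neither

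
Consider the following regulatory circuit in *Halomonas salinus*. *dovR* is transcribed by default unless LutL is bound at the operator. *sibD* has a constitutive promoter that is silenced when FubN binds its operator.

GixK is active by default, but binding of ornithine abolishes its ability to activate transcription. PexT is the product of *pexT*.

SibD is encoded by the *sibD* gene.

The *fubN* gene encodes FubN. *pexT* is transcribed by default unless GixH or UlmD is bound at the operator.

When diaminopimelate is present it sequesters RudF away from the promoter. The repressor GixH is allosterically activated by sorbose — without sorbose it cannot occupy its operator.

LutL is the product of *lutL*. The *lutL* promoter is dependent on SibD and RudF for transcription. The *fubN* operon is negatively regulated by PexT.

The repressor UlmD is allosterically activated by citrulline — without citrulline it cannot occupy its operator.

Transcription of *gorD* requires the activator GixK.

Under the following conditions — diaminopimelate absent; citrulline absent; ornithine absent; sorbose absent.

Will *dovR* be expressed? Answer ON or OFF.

Sorbose is absent, so GixH is inactive.
Citrulline is absent, so UlmD is inactive.
With no repressor bound, *pexT* is transcribed.
So PexT is produced and active.
With repressor PexT bound, *fubN* is not transcribed.
So FubN is not produced.
With no repressor bound, *sibD* is transcribed.
So SibD is produced and active.
Diaminopimelate is absent, so RudF is active.
No repressor is bound and SibD and RudF are active, so *lutL* is transcribed.
So LutL is produced and active.
With repressor LutL bound, *dovR* is not transcribed.

OFF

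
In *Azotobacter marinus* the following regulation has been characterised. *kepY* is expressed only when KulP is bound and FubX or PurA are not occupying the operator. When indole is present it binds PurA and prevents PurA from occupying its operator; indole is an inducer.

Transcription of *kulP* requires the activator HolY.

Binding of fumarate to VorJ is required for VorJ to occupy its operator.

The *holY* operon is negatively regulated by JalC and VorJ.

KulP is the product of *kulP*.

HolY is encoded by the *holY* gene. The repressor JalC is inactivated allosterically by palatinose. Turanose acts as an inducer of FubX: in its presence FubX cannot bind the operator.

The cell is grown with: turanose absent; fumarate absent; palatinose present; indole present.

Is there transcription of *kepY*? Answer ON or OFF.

Palatinose is present, so JalC is inactive.
Fumarate is absent, so VorJ is inactive.
With no repressor bound, *holY* is transcribed.
So HolY is produced and active.
No repressor is bound and HolY is active, so *kulP* is transcribed.
So KulP is produced and active.
Turanose is absent, so FubX is active.
Indole is present, so PurA is inactive.
With repressor FubX bound, *kepY* is not transcribed.

OFF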